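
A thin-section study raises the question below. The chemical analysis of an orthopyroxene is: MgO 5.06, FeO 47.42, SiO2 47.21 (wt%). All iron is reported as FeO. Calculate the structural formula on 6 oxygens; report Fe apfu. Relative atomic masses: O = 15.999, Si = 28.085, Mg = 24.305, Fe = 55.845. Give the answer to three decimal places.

5.06 wt% MgO ÷ 40.304 g/mol = 0.12555 mol, giving 0.12555 Mg and 0.12555 O.
47.42 wt% FeO ÷ 71.844 g/mol = 0.66004 mol, giving 0.66004 Fe and 0.66004 O.
47.21 wt% SiO2 ÷ 60.083 g/mol = 0.78575 mol, giving 0.78575 Si and 1.57150 O.
Oxygen sums to 2.35709; scaling by 6/2.35709 = 2.54551 puts the formula on 6 O.
Fe: 0.66004 × 2.54551 = 1.680 atoms per formula unit.

1.680 Fe apfu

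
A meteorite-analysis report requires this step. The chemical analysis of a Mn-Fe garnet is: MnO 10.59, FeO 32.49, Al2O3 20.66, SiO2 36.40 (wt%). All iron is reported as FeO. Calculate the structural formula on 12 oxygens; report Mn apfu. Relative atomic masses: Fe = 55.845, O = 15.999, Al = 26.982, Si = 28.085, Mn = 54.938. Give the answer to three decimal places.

0.740 Mn apfu

10.59 wt% MnO ÷ 70.937 g/mol = 0.14929 mol, giving 0.14929 Mn and 0.14929 O.
32.49 wt% FeO ÷ 71.844 g/mol = 0.45223 mol, giving 0.45223 Fe and 0.45223 O.
20.66 wt% Al2O3 ÷ 101.961 g/mol = 0.20263 mol, giving 0.40526 Al and 0.60789 O.
36.40 wt% SiO2 ÷ 60.083 g/mol = 0.60583 mol, giving 0.60583 Si and 1.21166 O.
Oxygen sums to 2.42107; scaling by 12/2.42107 = 4.95649 puts the formula on 12 O.
Mn: 0.14929 × 4.95649 = 0.740 atoms per formula unit.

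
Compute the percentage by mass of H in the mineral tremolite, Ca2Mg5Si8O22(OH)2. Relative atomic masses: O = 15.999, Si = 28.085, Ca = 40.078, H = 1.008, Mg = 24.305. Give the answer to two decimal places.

0.25 wt%

Formula mass = 2*40.078 + 5*24.305 + 8*28.085 + 24*15.999 + 2*1.008 = 812.353 g/mol, of which 2.016 g is H.
So H makes up 2.016/812.353 = 0.0025 of the mass, i.e. 0.25%.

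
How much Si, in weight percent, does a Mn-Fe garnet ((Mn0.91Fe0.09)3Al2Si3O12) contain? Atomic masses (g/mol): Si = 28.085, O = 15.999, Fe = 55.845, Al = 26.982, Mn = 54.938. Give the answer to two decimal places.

17.01 weight percent

Molar mass of (Mn0.91Fe0.09)3Al2Si3O12: 2.73*54.938 + 0.27*55.845 + 2*26.982 + 3*28.085 + 12*15.999 = 495.266 g/mol.
Mass of Si per formula unit: 3 × 28.085 = 84.255 g.
Weight fraction Si = 84.255 / 495.266 = 0.1701.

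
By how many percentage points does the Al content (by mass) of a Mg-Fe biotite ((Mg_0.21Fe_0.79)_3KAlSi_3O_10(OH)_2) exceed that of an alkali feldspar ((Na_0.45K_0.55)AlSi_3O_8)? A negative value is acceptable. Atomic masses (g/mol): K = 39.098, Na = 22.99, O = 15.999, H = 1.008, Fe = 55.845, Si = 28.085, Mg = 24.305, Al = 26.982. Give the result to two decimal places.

First mineral: 26.982 g Al in 492.004 g formula = 5.48 wt% Al.
Second mineral: 26.982 g Al in 271.078 g formula = 9.95 wt% Al.
5.48% − 9.95% gives a difference of -4.47 percentage points.

-4.47 percentage points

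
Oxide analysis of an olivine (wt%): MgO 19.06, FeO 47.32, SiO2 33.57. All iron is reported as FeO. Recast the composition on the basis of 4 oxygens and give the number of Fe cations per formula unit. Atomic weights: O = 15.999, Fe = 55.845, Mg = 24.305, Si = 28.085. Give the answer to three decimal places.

1.171 Fe apfu

MgO (M=40.304): mol = 0.47291; Mg = 0.47291, O = 0.47291.
FeO (M=71.844): mol = 0.65865; Fe = 0.65865, O = 0.65865.
SiO2 (M=60.083): mol = 0.55873; Si = 0.55873, O = 1.11746.
ΣO = 2.24902; factor = 4/ΣO = 1.77855.
Fe apfu = 0.65865 × 1.77855 = 1.171.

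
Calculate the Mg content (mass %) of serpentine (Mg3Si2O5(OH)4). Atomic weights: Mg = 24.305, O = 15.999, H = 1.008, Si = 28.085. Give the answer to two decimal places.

26.31 mass %

Formula mass = 3·24.305 + 2·28.085 + 9·15.999 + 4·1.008 = 277.108 g/mol, of which 72.915 g is Mg.
So Mg makes up 72.915/277.108 = 0.2631 of the mass, i.e. 26.31%.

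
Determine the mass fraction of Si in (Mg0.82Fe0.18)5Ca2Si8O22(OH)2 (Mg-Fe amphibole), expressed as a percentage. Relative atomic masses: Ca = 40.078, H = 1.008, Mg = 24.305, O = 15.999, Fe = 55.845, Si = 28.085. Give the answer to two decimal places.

Formula mass = 4.10×24.305 + 0.90×55.845 + 2×40.078 + 8×28.085 + 24×15.999 + 2×1.008 = 840.739 g/mol, of which 224.680 g is Si.
So Si makes up 224.680/840.739 = 0.2672 of the mass, i.e. 26.72%.

26.72 wt%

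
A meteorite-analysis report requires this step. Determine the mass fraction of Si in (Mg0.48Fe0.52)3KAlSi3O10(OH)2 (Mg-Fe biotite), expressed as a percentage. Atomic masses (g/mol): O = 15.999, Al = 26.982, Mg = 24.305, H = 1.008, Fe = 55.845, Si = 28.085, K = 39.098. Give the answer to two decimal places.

M((Mg0.48Fe0.52)3KAlSi3O10(OH)2) = 466.456 g/mol.
Si contributes 3 × 28.085 = 84.255 g per mole.
84.255/466.456 = 0.1806 → 18.06%.

18.06 weight percent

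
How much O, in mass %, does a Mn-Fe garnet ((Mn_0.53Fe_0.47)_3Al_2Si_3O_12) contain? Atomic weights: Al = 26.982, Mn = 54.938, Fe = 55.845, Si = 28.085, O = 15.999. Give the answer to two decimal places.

38.68 mass %

Formula mass = 1.59×54.938 + 1.41×55.845 + 2×26.982 + 3×28.085 + 12×15.999 = 496.300 g/mol, of which 191.988 g is O.
So O makes up 191.988/496.300 = 0.3868 of the mass, i.e. 38.68%.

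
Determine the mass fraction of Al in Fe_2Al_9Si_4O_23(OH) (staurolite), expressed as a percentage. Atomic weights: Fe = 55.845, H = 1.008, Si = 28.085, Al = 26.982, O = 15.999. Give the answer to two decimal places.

28.51 wt%

Molar mass of Fe_2Al_9Si_4O_23(OH): 2·55.845 + 9·26.982 + 4·28.085 + 24·15.999 + 1·1.008 = 851.852 g/mol.
Mass of Al per formula unit: 9 × 26.982 = 242.838 g.
Weight fraction Al = 242.838 / 851.852 = 0.2851.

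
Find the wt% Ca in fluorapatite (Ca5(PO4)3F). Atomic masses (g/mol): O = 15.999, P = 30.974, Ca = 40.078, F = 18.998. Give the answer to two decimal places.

M(Ca5(PO4)3F) = 504.298 g/mol.
Ca contributes 5 × 40.078 = 200.390 g per mole.
200.390/504.298 = 0.3974 → 39.74%.

39.74 mass %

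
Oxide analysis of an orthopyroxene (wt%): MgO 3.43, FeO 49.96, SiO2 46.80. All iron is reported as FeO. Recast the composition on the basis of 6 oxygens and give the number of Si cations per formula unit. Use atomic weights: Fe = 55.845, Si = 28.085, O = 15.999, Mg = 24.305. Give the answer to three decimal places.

1.999 Si apfu

3.43 wt% MgO ÷ 40.304 g/mol = 0.08510 mol, giving 0.08510 Mg and 0.08510 O.
49.96 wt% FeO ÷ 71.844 g/mol = 0.69540 mol, giving 0.69540 Fe and 0.69540 O.
46.80 wt% SiO2 ÷ 60.083 g/mol = 0.77892 mol, giving 0.77892 Si and 1.55784 O.
Oxygen sums to 2.33834; scaling by 6/2.33834 = 2.56592 puts the formula on 6 O.
Si: 0.77892 × 2.56592 = 1.999 atoms per formula unit.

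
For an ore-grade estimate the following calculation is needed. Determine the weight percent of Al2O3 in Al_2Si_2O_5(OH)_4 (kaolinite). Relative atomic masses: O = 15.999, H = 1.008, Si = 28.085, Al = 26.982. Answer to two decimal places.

39.50 wt%

Molar mass of Al_2Si_2O_5(OH)_4 = 2·26.982 + 2·28.085 + 9·15.999 + 4·1.008 = 258.157 g/mol.
Each formula unit contains 2 Al, equivalent to 2/2 = 1.0000 mol Al2O3.
M(Al2O3) = 2×26.982 + 3×15.999 = 101.961 g/mol.
Mass of Al2O3 per formula unit = 1.0000 × 101.961 = 101.961 g.
Al2O3 wt% = 101.961 / 258.157 × 100 = 39.50%.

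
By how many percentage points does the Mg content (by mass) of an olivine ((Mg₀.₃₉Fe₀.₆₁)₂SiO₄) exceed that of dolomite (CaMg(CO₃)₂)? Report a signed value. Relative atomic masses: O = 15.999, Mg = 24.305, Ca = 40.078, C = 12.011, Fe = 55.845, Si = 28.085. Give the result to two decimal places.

-2.60 percentage points

M((Mg₀.₃₉Fe₀.₆₁)₂SiO₄) = 179.170 g/mol, so wt% Mg = 18.958/179.170 × 100 = 10.58%.
M(CaMg(CO₃)₂) = 184.399 g/mol, so wt% Mg = 24.305/184.399 × 100 = 13.18%.
10.58 − 13.18 = -2.60 pp.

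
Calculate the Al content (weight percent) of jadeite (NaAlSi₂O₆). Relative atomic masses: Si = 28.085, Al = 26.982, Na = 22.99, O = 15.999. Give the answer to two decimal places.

Formula mass = 1*22.99 + 1*26.982 + 2*28.085 + 6*15.999 = 202.136 g/mol, of which 26.982 g is Al.
So Al makes up 26.982/202.136 = 0.1335 of the mass, i.e. 13.35%.

13.35 weight percent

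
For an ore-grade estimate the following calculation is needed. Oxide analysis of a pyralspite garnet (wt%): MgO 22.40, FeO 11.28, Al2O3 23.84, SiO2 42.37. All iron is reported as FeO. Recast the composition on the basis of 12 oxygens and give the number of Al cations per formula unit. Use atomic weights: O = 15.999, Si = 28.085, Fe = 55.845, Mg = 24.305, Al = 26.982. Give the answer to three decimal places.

1.987 Al apfu

MgO (M=40.304): mol = 0.55578; Mg = 0.55578, O = 0.55578.
FeO (M=71.844): mol = 0.15701; Fe = 0.15701, O = 0.15701.
Al2O3 (M=101.961): mol = 0.23381; Al = 0.46762, O = 0.70143.
SiO2 (M=60.083): mol = 0.70519; Si = 0.70519, O = 1.41038.
ΣO = 2.82460; factor = 12/ΣO = 4.24839.
Al apfu = 0.46762 × 4.24839 = 1.987.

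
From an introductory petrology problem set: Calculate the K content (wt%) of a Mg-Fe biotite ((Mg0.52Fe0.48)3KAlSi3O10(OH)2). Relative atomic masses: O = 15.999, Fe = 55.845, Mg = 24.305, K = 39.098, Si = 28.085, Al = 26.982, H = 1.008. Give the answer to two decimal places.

8.45 wt%

Formula mass = 1.56*24.305 + 1.44*55.845 + 1*39.098 + 1*26.982 + 3*28.085 + 12*15.999 + 2*1.008 = 462.672 g/mol, of which 39.098 g is K.
So K makes up 39.098/462.672 = 0.0845 of the mass, i.e. 8.45%.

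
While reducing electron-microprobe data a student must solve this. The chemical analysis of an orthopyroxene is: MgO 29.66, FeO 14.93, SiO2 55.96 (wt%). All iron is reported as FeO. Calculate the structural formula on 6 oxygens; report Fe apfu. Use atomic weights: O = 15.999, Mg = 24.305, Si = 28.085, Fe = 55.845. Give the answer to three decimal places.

MgO (M=40.304): mol = 0.73591; Mg = 0.73591, O = 0.73591.
FeO (M=71.844): mol = 0.20781; Fe = 0.20781, O = 0.20781.
SiO2 (M=60.083): mol = 0.93138; Si = 0.93138, O = 1.86276.
ΣO = 2.80648; factor = 6/ΣO = 2.13791.
Fe apfu = 0.20781 × 2.13791 = 0.444.

0.444 Fe apfu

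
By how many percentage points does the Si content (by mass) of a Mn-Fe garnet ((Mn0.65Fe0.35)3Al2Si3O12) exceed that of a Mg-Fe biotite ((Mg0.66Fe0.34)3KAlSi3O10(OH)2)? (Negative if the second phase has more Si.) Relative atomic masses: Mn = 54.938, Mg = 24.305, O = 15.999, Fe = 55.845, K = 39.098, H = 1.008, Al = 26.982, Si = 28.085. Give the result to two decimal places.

Si in (Mn0.65Fe0.35)3Al2Si3O12: molar mass 495.973 g/mol; 3×28.085 = 84.255 g → 16.99 wt%.
Si in (Mg0.66Fe0.34)3KAlSi3O10(OH)2: molar mass 449.425 g/mol; 3×28.085 = 84.255 g → 18.75 wt%.
Difference = 16.99 − 18.75 = -1.76 percentage points.

-1.76 percentage points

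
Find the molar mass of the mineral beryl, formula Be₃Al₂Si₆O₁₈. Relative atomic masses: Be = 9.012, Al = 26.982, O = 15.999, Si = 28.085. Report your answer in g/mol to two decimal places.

Be: 3 × 9.012 = 27.0360
Al: 2 × 26.982 = 53.9640
Si: 6 × 28.085 = 168.5100
O: 18 × 15.999 = 287.9820
Summing the contributions gives the formula mass.

537.49 g/mol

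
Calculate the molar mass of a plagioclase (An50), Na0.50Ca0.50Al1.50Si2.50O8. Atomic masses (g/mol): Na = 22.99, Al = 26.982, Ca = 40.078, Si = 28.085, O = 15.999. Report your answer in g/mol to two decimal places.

M = 0.50*22.99 + 0.50*40.078 + 1.50*26.982 + 2.50*28.085 + 8*15.999

270.21 g/mol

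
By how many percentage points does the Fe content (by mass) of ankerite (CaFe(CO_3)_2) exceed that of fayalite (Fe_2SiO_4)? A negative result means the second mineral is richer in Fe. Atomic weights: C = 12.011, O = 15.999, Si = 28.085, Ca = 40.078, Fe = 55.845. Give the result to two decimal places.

Fe in CaFe(CO_3)_2: molar mass 215.939 g/mol; 1×55.845 = 55.845 g → 25.86 wt%.
Fe in Fe_2SiO_4: molar mass 203.771 g/mol; 2×55.845 = 111.690 g → 54.81 wt%.
Difference = 25.86 − 54.81 = -28.95 percentage points.

-28.95 percentage points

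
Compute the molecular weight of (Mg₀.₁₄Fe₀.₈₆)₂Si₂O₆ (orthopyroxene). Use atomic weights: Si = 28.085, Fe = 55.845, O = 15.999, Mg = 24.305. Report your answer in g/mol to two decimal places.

255.02 g/mol

M = 0.28×24.305 + 1.72×55.845 + 2×28.085 + 6×15.999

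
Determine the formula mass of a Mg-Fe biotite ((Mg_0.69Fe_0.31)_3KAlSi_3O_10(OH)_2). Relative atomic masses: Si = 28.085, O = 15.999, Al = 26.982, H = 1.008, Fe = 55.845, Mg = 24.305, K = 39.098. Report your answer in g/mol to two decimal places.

446.59 g/mol

The formula mass is the sum 2.07·24.305 + 0.93·55.845 + 1·39.098 + 1·26.982 + 3·28.085 + 12·15.999 + 2·1.008.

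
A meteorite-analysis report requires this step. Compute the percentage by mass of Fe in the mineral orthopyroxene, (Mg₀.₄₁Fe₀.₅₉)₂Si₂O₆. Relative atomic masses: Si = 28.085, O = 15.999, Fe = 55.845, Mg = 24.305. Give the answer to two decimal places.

27.69 weight percent

M((Mg₀.₄₁Fe₀.₅₉)₂Si₂O₆) = 237.991 g/mol.
Fe contributes 1.18 × 55.845 = 65.897 g per mole.
65.897/237.991 = 0.2769 → 27.69%.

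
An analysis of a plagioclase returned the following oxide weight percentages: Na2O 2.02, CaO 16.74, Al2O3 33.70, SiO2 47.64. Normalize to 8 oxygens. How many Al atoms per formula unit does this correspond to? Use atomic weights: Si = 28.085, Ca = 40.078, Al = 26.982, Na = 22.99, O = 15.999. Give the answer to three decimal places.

Na2O (M=61.979): mol = 0.03259; Na = 0.06518, O = 0.03259.
CaO (M=56.077): mol = 0.29852; Ca = 0.29852, O = 0.29852.
Al2O3 (M=101.961): mol = 0.33052; Al = 0.66104, O = 0.99156.
SiO2 (M=60.083): mol = 0.79290; Si = 0.79290, O = 1.58580.
ΣO = 2.90847; factor = 8/ΣO = 2.75059.
Al apfu = 0.66104 × 2.75059 = 1.818.

1.818 Al apfu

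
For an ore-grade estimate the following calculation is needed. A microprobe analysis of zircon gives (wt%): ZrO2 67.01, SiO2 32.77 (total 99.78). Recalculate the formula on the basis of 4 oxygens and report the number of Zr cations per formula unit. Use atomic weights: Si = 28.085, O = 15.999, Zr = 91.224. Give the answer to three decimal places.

ZrO2 (M=123.222): mol = 0.54382; Zr = 0.54382, O = 1.08764.
SiO2 (M=60.083): mol = 0.54541; Si = 0.54541, O = 1.09082.
ΣO = 2.17846; factor = 4/ΣO = 1.83616.
Zr apfu = 0.54382 × 1.83616 = 0.999.

0.999 Zr apfu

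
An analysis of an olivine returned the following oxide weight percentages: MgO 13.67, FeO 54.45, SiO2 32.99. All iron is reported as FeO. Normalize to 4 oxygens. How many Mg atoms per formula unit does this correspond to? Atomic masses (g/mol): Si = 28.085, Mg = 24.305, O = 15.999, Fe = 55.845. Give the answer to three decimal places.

MgO: 13.67/40.304 = 0.33917 mol → 0.33917 mol Mg, 0.33917 mol O.
FeO: 54.45/71.844 = 0.75789 mol → 0.75789 mol Fe, 0.75789 mol O.
SiO2: 32.99/60.083 = 0.54907 mol → 0.54907 mol Si, 1.09814 mol O.
Total oxygen = 2.19520 mol. Normalization factor = 4/2.19520 = 1.82216.
Mg per 4 O = 0.33917 × 1.82216 = 0.618.

0.618 Mg apfu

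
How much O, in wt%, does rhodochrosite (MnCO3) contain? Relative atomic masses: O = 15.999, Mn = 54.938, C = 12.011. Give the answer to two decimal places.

41.76 wt%

M(MnCO3) = 114.946 g/mol.
O contributes 3 × 15.999 = 47.997 g per mole.
47.997/114.946 = 0.4176 → 41.76%.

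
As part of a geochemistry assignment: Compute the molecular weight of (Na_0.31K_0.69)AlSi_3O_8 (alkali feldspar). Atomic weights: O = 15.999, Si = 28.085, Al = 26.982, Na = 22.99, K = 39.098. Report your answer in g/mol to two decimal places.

The formula mass is the sum 0.31·22.99 + 0.69·39.098 + 1·26.982 + 3·28.085 + 8·15.999.

273.33 g/mol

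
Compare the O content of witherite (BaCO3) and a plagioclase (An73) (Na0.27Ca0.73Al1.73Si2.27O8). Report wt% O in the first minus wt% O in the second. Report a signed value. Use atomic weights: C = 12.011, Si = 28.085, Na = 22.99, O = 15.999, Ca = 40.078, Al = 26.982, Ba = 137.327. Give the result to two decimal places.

-22.41 percentage points

O in BaCO3: molar mass 197.335 g/mol; 3×15.999 = 47.997 g → 24.32 wt%.
O in Na0.27Ca0.73Al1.73Si2.27O8: molar mass 273.888 g/mol; 8×15.999 = 127.992 g → 46.73 wt%.
Difference = 24.32 − 46.73 = -22.41 percentage points.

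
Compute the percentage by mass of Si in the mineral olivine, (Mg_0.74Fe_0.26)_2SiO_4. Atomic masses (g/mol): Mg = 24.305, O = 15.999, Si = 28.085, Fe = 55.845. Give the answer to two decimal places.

Formula mass = 1.48·24.305 + 0.52·55.845 + 1·28.085 + 4·15.999 = 157.092 g/mol, of which 28.085 g is Si.
So Si makes up 28.085/157.092 = 0.1788 of the mass, i.e. 17.88%.

17.88 mass %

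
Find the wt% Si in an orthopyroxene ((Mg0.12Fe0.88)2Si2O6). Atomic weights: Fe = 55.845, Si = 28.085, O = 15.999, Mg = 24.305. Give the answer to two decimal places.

Formula mass = 0.24·24.305 + 1.76·55.845 + 2·28.085 + 6·15.999 = 256.284 g/mol, of which 56.170 g is Si.
So Si makes up 56.170/256.284 = 0.2192 of the mass, i.e. 21.92%.

21.92 weight percent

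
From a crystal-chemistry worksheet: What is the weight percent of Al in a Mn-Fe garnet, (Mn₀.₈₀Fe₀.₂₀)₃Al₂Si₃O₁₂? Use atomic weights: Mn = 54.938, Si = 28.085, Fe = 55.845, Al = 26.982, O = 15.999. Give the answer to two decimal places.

M((Mn₀.₈₀Fe₀.₂₀)₃Al₂Si₃O₁₂) = 495.565 g/mol.
Al contributes 2 × 26.982 = 53.964 g per mole.
53.964/495.565 = 0.1089 → 10.89%.

10.89 weight percent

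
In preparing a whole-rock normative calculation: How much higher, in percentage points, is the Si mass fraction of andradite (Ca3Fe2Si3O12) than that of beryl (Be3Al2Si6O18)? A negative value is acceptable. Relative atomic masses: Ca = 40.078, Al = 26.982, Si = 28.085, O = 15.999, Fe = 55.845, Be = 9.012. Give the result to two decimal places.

-14.77 percentage points

M(Ca3Fe2Si3O12) = 508.167 g/mol, so wt% Si = 84.255/508.167 × 100 = 16.58%.
M(Be3Al2Si6O18) = 537.492 g/mol, so wt% Si = 168.510/537.492 × 100 = 31.35%.
16.58 − 31.35 = -14.77 pp.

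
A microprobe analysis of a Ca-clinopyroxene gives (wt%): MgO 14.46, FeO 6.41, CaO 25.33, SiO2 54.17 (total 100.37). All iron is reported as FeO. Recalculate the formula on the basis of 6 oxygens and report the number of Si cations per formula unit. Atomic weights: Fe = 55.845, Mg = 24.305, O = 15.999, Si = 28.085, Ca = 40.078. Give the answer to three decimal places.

2.001 Si apfu

MgO: 14.46/40.304 = 0.35877 mol → 0.35877 mol Mg, 0.35877 mol O.
FeO: 6.41/71.844 = 0.08922 mol → 0.08922 mol Fe, 0.08922 mol O.
CaO: 25.33/56.077 = 0.45170 mol → 0.45170 mol Ca, 0.45170 mol O.
SiO2: 54.17/60.083 = 0.90159 mol → 0.90159 mol Si, 1.80318 mol O.
Total oxygen = 2.70287 mol. Normalization factor = 6/2.70287 = 2.21986.
Si per 6 O = 0.90159 × 2.21986 = 2.001.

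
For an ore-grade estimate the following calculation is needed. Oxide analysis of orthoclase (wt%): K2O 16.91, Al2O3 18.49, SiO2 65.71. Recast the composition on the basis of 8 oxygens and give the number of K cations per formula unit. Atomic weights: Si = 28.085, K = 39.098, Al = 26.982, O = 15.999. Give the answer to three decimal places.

K2O: 16.91/94.195 = 0.17952 mol → 0.35904 mol K, 0.17952 mol O.
Al2O3: 18.49/101.961 = 0.18134 mol → 0.36268 mol Al, 0.54402 mol O.
SiO2: 65.71/60.083 = 1.09365 mol → 1.09365 mol Si, 2.18730 mol O.
Total oxygen = 2.91084 mol. Normalization factor = 8/2.91084 = 2.74835.
K per 8 O = 0.35904 × 2.74835 = 0.987.

0.987 K apfu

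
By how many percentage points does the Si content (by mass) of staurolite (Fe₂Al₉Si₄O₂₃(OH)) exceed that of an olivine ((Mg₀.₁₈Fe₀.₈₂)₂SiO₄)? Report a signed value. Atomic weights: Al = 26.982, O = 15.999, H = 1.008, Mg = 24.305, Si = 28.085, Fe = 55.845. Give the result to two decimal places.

Si in Fe₂Al₉Si₄O₂₃(OH): molar mass 851.852 g/mol; 4×28.085 = 112.340 g → 13.19 wt%.
Si in (Mg₀.₁₈Fe₀.₈₂)₂SiO₄: molar mass 192.417 g/mol; 1×28.085 = 28.085 g → 14.60 wt%.
Difference = 13.19 − 14.60 = -1.41 percentage points.

-1.41 percentage points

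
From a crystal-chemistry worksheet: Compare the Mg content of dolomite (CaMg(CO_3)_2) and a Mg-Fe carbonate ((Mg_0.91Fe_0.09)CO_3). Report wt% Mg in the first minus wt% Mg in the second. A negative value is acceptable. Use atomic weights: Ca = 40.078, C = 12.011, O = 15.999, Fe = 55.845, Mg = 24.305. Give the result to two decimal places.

M(CaMg(CO_3)_2) = 184.399 g/mol, so wt% Mg = 24.305/184.399 × 100 = 13.18%.
M((Mg_0.91Fe_0.09)CO_3) = 87.152 g/mol, so wt% Mg = 22.118/87.152 × 100 = 25.38%.
13.18 − 25.38 = -12.20 pp.

-12.20 percentage points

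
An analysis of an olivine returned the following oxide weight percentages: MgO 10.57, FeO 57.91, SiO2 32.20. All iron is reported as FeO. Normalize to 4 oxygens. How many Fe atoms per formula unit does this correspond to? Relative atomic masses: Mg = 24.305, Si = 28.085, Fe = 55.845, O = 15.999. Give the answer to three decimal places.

MgO: 10.57/40.304 = 0.26226 mol → 0.26226 mol Mg, 0.26226 mol O.
FeO: 57.91/71.844 = 0.80605 mol → 0.80605 mol Fe, 0.80605 mol O.
SiO2: 32.20/60.083 = 0.53593 mol → 0.53593 mol Si, 1.07186 mol O.
Total oxygen = 2.14017 mol. Normalization factor = 4/2.14017 = 1.86901.
Fe per 4 O = 0.80605 × 1.86901 = 1.507.

1.507 Fe apfu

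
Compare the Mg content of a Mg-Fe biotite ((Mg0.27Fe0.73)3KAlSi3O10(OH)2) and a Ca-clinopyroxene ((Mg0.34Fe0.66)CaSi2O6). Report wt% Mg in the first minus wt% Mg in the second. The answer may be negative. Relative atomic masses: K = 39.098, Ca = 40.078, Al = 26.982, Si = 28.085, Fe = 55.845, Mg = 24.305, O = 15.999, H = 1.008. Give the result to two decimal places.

First mineral: 19.687 g Mg in 486.327 g formula = 4.05 wt% Mg.
Second mineral: 8.264 g Mg in 237.363 g formula = 3.48 wt% Mg.
4.05% − 3.48% gives a difference of 0.57 percentage points.

0.57 percentage points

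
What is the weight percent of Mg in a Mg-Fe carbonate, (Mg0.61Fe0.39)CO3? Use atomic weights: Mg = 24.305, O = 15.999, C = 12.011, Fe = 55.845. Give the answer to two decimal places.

15.35 mass %

M((Mg0.61Fe0.39)CO3) = 96.614 g/mol.
Mg contributes 0.61 × 24.305 = 14.826 g per mole.
14.826/96.614 = 0.1535 → 15.35%.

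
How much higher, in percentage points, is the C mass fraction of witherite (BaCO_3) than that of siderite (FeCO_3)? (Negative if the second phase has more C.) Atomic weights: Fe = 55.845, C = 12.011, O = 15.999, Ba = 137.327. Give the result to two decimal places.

C in BaCO_3: molar mass 197.335 g/mol; 1×12.011 = 12.011 g → 6.09 wt%.
C in FeCO_3: molar mass 115.853 g/mol; 1×12.011 = 12.011 g → 10.37 wt%.
Difference = 6.09 − 10.37 = -4.28 percentage points.

-4.28 percentage points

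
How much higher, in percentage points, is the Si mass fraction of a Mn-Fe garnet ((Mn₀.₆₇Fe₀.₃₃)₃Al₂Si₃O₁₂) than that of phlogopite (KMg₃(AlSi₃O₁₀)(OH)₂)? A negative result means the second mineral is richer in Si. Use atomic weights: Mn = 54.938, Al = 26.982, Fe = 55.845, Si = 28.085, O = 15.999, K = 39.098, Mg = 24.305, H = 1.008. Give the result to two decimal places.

M((Mn₀.₆₇Fe₀.₃₃)₃Al₂Si₃O₁₂) = 495.919 g/mol, so wt% Si = 84.255/495.919 × 100 = 16.99%.
M(KMg₃(AlSi₃O₁₀)(OH)₂) = 417.254 g/mol, so wt% Si = 84.255/417.254 × 100 = 20.19%.
16.99 − 20.19 = -3.20 pp.

-3.20 percentage points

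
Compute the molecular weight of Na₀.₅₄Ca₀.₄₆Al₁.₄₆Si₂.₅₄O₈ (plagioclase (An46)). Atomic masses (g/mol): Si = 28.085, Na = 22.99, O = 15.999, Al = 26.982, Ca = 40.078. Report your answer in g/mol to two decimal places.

M = 0.54·22.99 + 0.46·40.078 + 1.46·26.982 + 2.54·28.085 + 8·15.999

269.57 g/mol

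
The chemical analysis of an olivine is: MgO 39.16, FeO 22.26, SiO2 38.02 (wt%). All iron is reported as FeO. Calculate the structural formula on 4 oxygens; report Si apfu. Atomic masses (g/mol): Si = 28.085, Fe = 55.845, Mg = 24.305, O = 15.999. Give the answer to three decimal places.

39.16 wt% MgO ÷ 40.304 g/mol = 0.97162 mol, giving 0.97162 Mg and 0.97162 O.
22.26 wt% FeO ÷ 71.844 g/mol = 0.30984 mol, giving 0.30984 Fe and 0.30984 O.
38.02 wt% SiO2 ÷ 60.083 g/mol = 0.63279 mol, giving 0.63279 Si and 1.26558 O.
Oxygen sums to 2.54704; scaling by 4/2.54704 = 1.57045 puts the formula on 4 O.
Si: 0.63279 × 1.57045 = 0.994 atoms per formula unit.

0.994 Si apfu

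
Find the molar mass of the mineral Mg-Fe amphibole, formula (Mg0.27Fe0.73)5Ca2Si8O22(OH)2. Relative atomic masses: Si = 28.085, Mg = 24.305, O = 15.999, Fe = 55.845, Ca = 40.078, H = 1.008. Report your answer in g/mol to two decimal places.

927.47 g/mol

The formula mass is the sum 1.35×24.305 + 3.65×55.845 + 2×40.078 + 8×28.085 + 24×15.999 + 2×1.008.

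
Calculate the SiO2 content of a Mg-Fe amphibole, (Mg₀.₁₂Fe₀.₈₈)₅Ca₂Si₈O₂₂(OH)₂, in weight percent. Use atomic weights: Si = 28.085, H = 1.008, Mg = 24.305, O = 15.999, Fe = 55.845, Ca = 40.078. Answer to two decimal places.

50.54 wt%

M((Mg₀.₁₂Fe₀.₈₈)₅Ca₂Si₈O₂₂(OH)₂) = 951.129 g/mol; M(SiO2) = 60.083 g/mol.
Moles SiO2 per formula unit = 8 Si ÷ 1 = 8.0000.
SiO2 fraction = (8.0000 × 60.083) / 951.129 = 480.664/951.129 = 0.5054.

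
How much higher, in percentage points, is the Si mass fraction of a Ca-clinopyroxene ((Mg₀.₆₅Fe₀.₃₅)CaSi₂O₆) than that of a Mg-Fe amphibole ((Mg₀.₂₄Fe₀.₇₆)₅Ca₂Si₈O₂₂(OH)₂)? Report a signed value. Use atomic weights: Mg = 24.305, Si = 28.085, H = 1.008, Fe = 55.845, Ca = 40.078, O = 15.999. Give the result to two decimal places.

0.58 percentage points

M((Mg₀.₆₅Fe₀.₃₅)CaSi₂O₆) = 227.586 g/mol, so wt% Si = 56.170/227.586 × 100 = 24.68%.
M((Mg₀.₂₄Fe₀.₇₆)₅Ca₂Si₈O₂₂(OH)₂) = 932.205 g/mol, so wt% Si = 224.680/932.205 × 100 = 24.10%.
24.68 − 24.10 = 0.58 pp.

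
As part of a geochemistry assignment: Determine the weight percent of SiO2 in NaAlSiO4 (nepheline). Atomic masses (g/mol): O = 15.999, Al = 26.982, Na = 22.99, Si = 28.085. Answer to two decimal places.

Formula mass = 142.053 g/mol.
1 Si → 1.0000 mol SiO2 per formula unit; M(SiO2) = 60.083, so SiO2 mass = 60.083 g.
60.083/142.053 × 100 = 42.30 wt%.

42.30 wt%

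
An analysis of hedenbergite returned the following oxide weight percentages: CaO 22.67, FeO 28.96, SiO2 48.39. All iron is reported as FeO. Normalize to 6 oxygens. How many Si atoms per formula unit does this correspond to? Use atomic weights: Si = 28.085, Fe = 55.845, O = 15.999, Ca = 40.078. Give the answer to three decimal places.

1.998 Si apfu

CaO (M=56.077): mol = 0.40427; Ca = 0.40427, O = 0.40427.
FeO (M=71.844): mol = 0.40310; Fe = 0.40310, O = 0.40310.
SiO2 (M=60.083): mol = 0.80539; Si = 0.80539, O = 1.61078.
ΣO = 2.41815; factor = 6/ΣO = 2.48124.
Si apfu = 0.80539 × 2.48124 = 1.998.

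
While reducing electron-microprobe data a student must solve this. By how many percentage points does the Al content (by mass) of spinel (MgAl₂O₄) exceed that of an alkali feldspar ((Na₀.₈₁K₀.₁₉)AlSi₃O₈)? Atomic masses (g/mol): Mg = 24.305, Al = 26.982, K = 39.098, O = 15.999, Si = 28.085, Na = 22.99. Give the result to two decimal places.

First mineral: 53.964 g Al in 142.265 g formula = 37.93 wt% Al.
Second mineral: 26.982 g Al in 265.280 g formula = 10.17 wt% Al.
37.93% − 10.17% gives a difference of 27.76 percentage points.

27.76 percentage points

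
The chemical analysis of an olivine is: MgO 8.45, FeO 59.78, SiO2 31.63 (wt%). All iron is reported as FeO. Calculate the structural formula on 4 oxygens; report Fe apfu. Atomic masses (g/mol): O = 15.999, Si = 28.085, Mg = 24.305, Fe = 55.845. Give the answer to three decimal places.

1.589 Fe apfu

MgO: 8.45/40.304 = 0.20966 mol → 0.20966 mol Mg, 0.20966 mol O.
FeO: 59.78/71.844 = 0.83208 mol → 0.83208 mol Fe, 0.83208 mol O.
SiO2: 31.63/60.083 = 0.52644 mol → 0.52644 mol Si, 1.05288 mol O.
Total oxygen = 2.09462 mol. Normalization factor = 4/2.09462 = 1.90965.
Fe per 4 O = 0.83208 × 1.90965 = 1.589.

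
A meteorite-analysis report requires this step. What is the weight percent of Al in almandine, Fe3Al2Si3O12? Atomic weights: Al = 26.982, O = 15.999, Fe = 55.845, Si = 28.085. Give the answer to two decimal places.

10.84 wt%

Molar mass of Fe3Al2Si3O12: 3×55.845 + 2×26.982 + 3×28.085 + 12×15.999 = 497.742 g/mol.
Mass of Al per formula unit: 2 × 26.982 = 53.964 g.
Weight fraction Al = 53.964 / 497.742 = 0.1084.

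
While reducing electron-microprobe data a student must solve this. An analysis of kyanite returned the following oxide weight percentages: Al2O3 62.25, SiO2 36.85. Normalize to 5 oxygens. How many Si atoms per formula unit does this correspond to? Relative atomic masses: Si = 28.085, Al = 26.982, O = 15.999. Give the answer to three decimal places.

62.25 wt% Al2O3 ÷ 101.961 g/mol = 0.61053 mol, giving 1.22106 Al and 1.83159 O.
36.85 wt% SiO2 ÷ 60.083 g/mol = 0.61332 mol, giving 0.61332 Si and 1.22664 O.
Oxygen sums to 3.05823; scaling by 5/3.05823 = 1.63493 puts the formula on 5 O.
Si: 0.61332 × 1.63493 = 1.003 atoms per formula unit.

1.003 Si apfu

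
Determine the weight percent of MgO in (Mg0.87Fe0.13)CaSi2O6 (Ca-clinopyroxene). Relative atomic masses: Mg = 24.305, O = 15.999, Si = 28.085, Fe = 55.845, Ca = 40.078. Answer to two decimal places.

Molar mass of (Mg0.87Fe0.13)CaSi2O6 = 0.87×24.305 + 0.13×55.845 + 1×40.078 + 2×28.085 + 6×15.999 = 220.647 g/mol.
Each formula unit contains 0.87 Mg, equivalent to 0.87/1 = 0.8700 mol MgO.
M(MgO) = 1×24.305 + 1×15.999 = 40.304 g/mol.
Mass of MgO per formula unit = 0.8700 × 40.304 = 35.064 g.
MgO wt% = 35.064 / 220.647 × 100 = 15.89%.

15.89 wt%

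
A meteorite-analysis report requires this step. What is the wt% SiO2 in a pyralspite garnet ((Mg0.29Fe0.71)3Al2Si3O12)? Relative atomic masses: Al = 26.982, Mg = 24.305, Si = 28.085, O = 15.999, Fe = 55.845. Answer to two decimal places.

M((Mg0.29Fe0.71)3Al2Si3O12) = 470.302 g/mol; M(SiO2) = 60.083 g/mol.
Moles SiO2 per formula unit = 3 Si ÷ 1 = 3.0000.
SiO2 fraction = (3.0000 × 60.083) / 470.302 = 180.249/470.302 = 0.3833.

38.33 wt%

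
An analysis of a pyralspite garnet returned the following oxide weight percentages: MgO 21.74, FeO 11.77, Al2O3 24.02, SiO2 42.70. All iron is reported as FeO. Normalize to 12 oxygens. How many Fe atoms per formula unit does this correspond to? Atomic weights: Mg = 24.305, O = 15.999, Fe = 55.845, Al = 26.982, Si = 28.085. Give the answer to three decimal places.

0.694 Fe apfu

MgO (M=40.304): mol = 0.53940; Mg = 0.53940, O = 0.53940.
FeO (M=71.844): mol = 0.16383; Fe = 0.16383, O = 0.16383.
Al2O3 (M=101.961): mol = 0.23558; Al = 0.47116, O = 0.70674.
SiO2 (M=60.083): mol = 0.71068; Si = 0.71068, O = 1.42136.
ΣO = 2.83133; factor = 12/ΣO = 4.23829.
Fe apfu = 0.16383 × 4.23829 = 0.694.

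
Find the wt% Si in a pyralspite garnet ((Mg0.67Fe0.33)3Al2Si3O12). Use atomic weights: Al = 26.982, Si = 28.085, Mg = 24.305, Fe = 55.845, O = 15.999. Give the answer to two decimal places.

19.40 weight percent

Formula mass = 2.01·24.305 + 0.99·55.845 + 2·26.982 + 3·28.085 + 12·15.999 = 434.347 g/mol, of which 84.255 g is Si.
So Si makes up 84.255/434.347 = 0.1940 of the mass, i.e. 19.40%.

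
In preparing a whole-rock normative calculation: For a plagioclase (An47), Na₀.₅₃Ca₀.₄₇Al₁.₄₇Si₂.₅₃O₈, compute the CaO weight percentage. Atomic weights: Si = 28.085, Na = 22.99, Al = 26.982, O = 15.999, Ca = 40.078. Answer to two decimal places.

9.77 wt%

M(Na₀.₅₃Ca₀.₄₇Al₁.₄₇Si₂.₅₃O₈) = 269.732 g/mol; M(CaO) = 56.077 g/mol.
Moles CaO per formula unit = 0.47 Ca ÷ 1 = 0.4700.
CaO fraction = (0.4700 × 56.077) / 269.732 = 26.356/269.732 = 0.0977.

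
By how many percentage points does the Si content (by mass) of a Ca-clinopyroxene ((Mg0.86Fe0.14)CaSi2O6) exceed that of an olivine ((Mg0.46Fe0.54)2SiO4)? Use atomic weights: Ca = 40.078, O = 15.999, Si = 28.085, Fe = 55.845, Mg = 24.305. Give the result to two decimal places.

Si in (Mg0.86Fe0.14)CaSi2O6: molar mass 220.963 g/mol; 2×28.085 = 56.170 g → 25.42 wt%.
Si in (Mg0.46Fe0.54)2SiO4: molar mass 174.754 g/mol; 1×28.085 = 28.085 g → 16.07 wt%.
Difference = 25.42 − 16.07 = 9.35 percentage points.

9.35 percentage points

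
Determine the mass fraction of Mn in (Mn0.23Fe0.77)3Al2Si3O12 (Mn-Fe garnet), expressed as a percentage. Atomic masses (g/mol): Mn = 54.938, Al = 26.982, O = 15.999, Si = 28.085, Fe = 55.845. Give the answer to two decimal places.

Formula mass = 0.69*54.938 + 2.31*55.845 + 2*26.982 + 3*28.085 + 12*15.999 = 497.116 g/mol, of which 37.907 g is Mn.
So Mn makes up 37.907/497.116 = 0.0763 of the mass, i.e. 7.63%.

7.63 weight percent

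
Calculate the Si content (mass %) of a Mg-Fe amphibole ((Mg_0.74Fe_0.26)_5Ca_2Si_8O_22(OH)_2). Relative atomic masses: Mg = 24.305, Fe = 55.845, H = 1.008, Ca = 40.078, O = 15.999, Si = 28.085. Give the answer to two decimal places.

M((Mg_0.74Fe_0.26)_5Ca_2Si_8O_22(OH)_2) = 853.355 g/mol.
Si contributes 8 × 28.085 = 224.680 g per mole.
224.680/853.355 = 0.2633 → 26.33%.

26.33 mass %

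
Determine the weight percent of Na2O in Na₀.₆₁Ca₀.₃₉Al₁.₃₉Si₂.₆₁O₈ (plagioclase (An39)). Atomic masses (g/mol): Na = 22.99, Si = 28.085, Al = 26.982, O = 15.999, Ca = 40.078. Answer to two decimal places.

M(Na₀.₆₁Ca₀.₃₉Al₁.₃₉Si₂.₆₁O₈) = 268.453 g/mol; M(Na2O) = 61.979 g/mol.
Moles Na2O per formula unit = 0.61 Na ÷ 2 = 0.3050.
Na2O fraction = (0.3050 × 61.979) / 268.453 = 18.904/268.453 = 0.0704.

7.04 wt%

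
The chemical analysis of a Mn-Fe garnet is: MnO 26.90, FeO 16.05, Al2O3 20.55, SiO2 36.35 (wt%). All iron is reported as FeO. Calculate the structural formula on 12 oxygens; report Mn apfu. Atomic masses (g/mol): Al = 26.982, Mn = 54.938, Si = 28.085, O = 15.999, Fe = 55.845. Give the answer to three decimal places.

1.883 Mn apfu

26.90 wt% MnO ÷ 70.937 g/mol = 0.37921 mol, giving 0.37921 Mn and 0.37921 O.
16.05 wt% FeO ÷ 71.844 g/mol = 0.22340 mol, giving 0.22340 Fe and 0.22340 O.
20.55 wt% Al2O3 ÷ 101.961 g/mol = 0.20155 mol, giving 0.40310 Al and 0.60465 O.
36.35 wt% SiO2 ÷ 60.083 g/mol = 0.60500 mol, giving 0.60500 Si and 1.21000 O.
Oxygen sums to 2.41726; scaling by 12/2.41726 = 4.96430 puts the formula on 12 O.
Mn: 0.37921 × 4.96430 = 1.883 atoms per formula unit.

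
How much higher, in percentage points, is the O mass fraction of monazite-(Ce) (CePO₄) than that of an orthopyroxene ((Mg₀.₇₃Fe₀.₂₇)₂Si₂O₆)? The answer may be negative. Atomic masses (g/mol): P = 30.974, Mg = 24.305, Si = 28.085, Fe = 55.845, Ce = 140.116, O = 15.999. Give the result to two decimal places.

O in CePO₄: molar mass 235.086 g/mol; 4×15.999 = 63.996 g → 27.22 wt%.
O in (Mg₀.₇₃Fe₀.₂₇)₂Si₂O₆: molar mass 217.806 g/mol; 6×15.999 = 95.994 g → 44.07 wt%.
Difference = 27.22 − 44.07 = -16.85 percentage points.

-16.85 percentage points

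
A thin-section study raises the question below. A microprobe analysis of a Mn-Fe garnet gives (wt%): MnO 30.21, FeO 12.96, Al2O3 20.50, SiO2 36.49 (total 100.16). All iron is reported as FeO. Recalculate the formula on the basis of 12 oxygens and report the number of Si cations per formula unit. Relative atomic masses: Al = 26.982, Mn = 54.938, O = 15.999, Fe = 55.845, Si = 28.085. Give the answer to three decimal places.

3.006 Si apfu

MnO: 30.21/70.937 = 0.42587 mol → 0.42587 mol Mn, 0.42587 mol O.
FeO: 12.96/71.844 = 0.18039 mol → 0.18039 mol Fe, 0.18039 mol O.
Al2O3: 20.50/101.961 = 0.20106 mol → 0.40212 mol Al, 0.60318 mol O.
SiO2: 36.49/60.083 = 0.60733 mol → 0.60733 mol Si, 1.21466 mol O.
Total oxygen = 2.42410 mol. Normalization factor = 12/2.42410 = 4.95029.
Si per 12 O = 0.60733 × 4.95029 = 3.006.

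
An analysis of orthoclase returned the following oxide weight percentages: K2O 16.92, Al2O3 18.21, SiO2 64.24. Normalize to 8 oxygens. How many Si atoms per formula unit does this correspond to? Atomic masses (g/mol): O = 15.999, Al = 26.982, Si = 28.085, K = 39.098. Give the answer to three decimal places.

2.997 Si apfu

K2O: 16.92/94.195 = 0.17963 mol → 0.35926 mol K, 0.17963 mol O.
Al2O3: 18.21/101.961 = 0.17860 mol → 0.35720 mol Al, 0.53580 mol O.
SiO2: 64.24/60.083 = 1.06919 mol → 1.06919 mol Si, 2.13838 mol O.
Total oxygen = 2.85381 mol. Normalization factor = 8/2.85381 = 2.80327.
Si per 8 O = 1.06919 × 2.80327 = 2.997.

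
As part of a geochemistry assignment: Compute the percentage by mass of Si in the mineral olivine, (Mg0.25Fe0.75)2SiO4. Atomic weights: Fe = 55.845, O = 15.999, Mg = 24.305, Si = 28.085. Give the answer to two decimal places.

14.94 weight percent

Molar mass of (Mg0.25Fe0.75)2SiO4: 0.50·24.305 + 1.50·55.845 + 1·28.085 + 4·15.999 = 188.001 g/mol.
Mass of Si per formula unit: 1 × 28.085 = 28.085 g.
Weight fraction Si = 28.085 / 188.001 = 0.1494.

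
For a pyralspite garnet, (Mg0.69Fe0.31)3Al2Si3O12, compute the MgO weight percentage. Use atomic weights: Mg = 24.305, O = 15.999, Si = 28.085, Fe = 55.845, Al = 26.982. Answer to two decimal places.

M((Mg0.69Fe0.31)3Al2Si3O12) = 432.454 g/mol; M(MgO) = 40.304 g/mol.
Moles MgO per formula unit = 2.07 Mg ÷ 1 = 2.0700.
MgO fraction = (2.0700 × 40.304) / 432.454 = 83.429/432.454 = 0.1929.

19.29 wt%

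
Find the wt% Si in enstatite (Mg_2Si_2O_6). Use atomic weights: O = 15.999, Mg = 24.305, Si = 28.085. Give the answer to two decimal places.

27.98 mass %

Formula mass = 2×24.305 + 2×28.085 + 6×15.999 = 200.774 g/mol, of which 56.170 g is Si.
So Si makes up 56.170/200.774 = 0.2798 of the mass, i.e. 27.98%.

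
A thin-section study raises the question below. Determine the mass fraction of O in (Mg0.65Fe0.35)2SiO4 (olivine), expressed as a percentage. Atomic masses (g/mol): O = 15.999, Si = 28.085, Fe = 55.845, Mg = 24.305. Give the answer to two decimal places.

39.32 mass %

M((Mg0.65Fe0.35)2SiO4) = 162.769 g/mol.
O contributes 4 × 15.999 = 63.996 g per mole.
63.996/162.769 = 0.3932 → 39.32%.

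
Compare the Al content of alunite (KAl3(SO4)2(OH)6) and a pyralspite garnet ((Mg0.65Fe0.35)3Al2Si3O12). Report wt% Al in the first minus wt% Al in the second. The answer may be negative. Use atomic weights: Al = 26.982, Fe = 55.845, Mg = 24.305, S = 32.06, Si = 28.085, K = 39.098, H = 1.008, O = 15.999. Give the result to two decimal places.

First mineral: 80.946 g Al in 414.198 g formula = 19.54 wt% Al.
Second mineral: 53.964 g Al in 436.239 g formula = 12.37 wt% Al.
19.54% − 12.37% gives a difference of 7.17 percentage points.

7.17 percentage points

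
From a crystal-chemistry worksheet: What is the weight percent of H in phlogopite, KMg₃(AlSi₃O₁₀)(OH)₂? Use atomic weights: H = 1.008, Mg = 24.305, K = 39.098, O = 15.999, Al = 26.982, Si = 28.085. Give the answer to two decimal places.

0.48 wt%

M(KMg₃(AlSi₃O₁₀)(OH)₂) = 417.254 g/mol.
H contributes 2 × 1.008 = 2.016 g per mole.
2.016/417.254 = 0.0048 → 0.48%.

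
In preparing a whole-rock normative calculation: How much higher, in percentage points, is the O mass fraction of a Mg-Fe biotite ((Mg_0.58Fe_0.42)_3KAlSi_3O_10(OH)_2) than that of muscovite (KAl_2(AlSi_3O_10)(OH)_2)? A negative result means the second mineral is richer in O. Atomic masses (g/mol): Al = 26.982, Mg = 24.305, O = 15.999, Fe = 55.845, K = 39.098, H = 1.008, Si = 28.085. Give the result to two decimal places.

-6.19 percentage points

First mineral: 191.988 g O in 456.994 g formula = 42.01 wt% O.
Second mineral: 191.988 g O in 398.303 g formula = 48.20 wt% O.
42.01% − 48.20% gives a difference of -6.19 percentage points.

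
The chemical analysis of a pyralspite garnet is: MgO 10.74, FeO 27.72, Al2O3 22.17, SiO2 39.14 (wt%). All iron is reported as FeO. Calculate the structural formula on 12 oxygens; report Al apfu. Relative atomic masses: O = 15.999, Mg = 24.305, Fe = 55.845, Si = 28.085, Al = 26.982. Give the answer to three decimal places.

2.001 Al apfu

MgO: 10.74/40.304 = 0.26647 mol → 0.26647 mol Mg, 0.26647 mol O.
FeO: 27.72/71.844 = 0.38584 mol → 0.38584 mol Fe, 0.38584 mol O.
Al2O3: 22.17/101.961 = 0.21744 mol → 0.43488 mol Al, 0.65232 mol O.
SiO2: 39.14/60.083 = 0.65143 mol → 0.65143 mol Si, 1.30286 mol O.
Total oxygen = 2.60749 mol. Normalization factor = 12/2.60749 = 4.60213.
Al per 12 O = 0.43488 × 4.60213 = 2.001.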